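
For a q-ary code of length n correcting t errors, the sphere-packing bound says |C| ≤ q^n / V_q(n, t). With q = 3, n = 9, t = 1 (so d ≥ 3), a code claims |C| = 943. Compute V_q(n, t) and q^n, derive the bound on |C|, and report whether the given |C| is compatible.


V_q(n, t) = 19, q^n = 19683, Hamming bound = 1035, |C| = 943 ≤ bound (satisfied).

Step 1: Compute V_q(n, t) = Σ_{j=0}^1 C(n, j) (q−1)^j.
  j = 0: C(9,0)·(2)^0 = 1·1 = 1.
  j = 1: C(9,1)·(2)^1 = 9·2 = 18.
  V_q(n, t) = 1 + 18 = 19.
Step 2: q^n = 3^9 = 19683.
Step 3: Hamming bound ⌊q^n / V_q(n,t)⌋ = ⌊19683/19⌋ = 1035.
Step 4: Compare |C| = 943 to 1035: satisfied.
The claimed |C| lies below the Hamming bound.


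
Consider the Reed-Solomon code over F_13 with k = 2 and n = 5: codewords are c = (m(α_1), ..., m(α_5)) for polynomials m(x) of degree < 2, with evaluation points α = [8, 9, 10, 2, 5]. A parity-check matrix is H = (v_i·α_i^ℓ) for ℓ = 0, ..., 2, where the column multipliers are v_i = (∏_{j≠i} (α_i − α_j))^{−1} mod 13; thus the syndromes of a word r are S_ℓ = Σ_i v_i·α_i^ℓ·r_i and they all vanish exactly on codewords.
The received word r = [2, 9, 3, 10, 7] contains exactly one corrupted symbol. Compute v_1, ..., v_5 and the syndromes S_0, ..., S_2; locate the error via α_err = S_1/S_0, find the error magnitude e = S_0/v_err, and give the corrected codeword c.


S = (9, 5, 10), error at position 4, error magnitude e = 11, c = [2, 9, 3, 12, 7].

Step 1: column multipliers v_i = (∏_{j≠i}(α_i − α_j))^{−1} mod 13.
  i = 1 (α = 8): (8−9)(8−10)(8−2)(8−5) = (−1)·(−2)·6·3 = 36 ≡ 10, so v_1 = 10^{−1} = 4 (mod 13).
  i = 2 (α = 9): (9−8)(9−10)(9−2)(9−5) = 1·(−1)·7·4 = −28 ≡ 11, so v_2 = 11^{−1} = 6 (mod 13).
  i = 3 (α = 10): (10−8)(10−9)(10−2)(10−5) = 2·1·8·5 = 80 ≡ 2, so v_3 = 2^{−1} = 7 (mod 13).
  i = 4 (α = 2): (2−8)(2−9)(2−10)(2−5) = (−6)·(−7)·(−8)·(−3) = 1008 ≡ 7, so v_4 = 7^{−1} = 2 (mod 13).
  i = 5 (α = 5): (5−8)(5−9)(5−10)(5−2) = (−3)·(−4)·(−5)·3 = −180 ≡ 2, so v_5 = 2^{−1} = 7 (mod 13).
  v = [4, 6, 7, 2, 7].
Step 2: syndromes of r = [2, 9, 3, 10, 7] (all sums mod 13).
  S_0 = Σ v_i r_i = 4·2 + 6·9 + 7·3 + 2·10 + 7·7 = 152 ≡ 9.
  S_1 = Σ v_i α_i r_i = 4·8·2 + 6·9·9 + 7·10·3 + 2·2·10 + 7·5·7 = 1045 ≡ 5.
  α_i^2 mod 13 = [12, 3, 9, 4, 12].
  S_2 = Σ v_i α_i^2 r_i = 4·12·2 + 6·3·9 + 7·9·3 + 2·4·10 + 7·12·7 = 1115 ≡ 10.
  S = (9, 5, 10) ≠ 0, so r is not a codeword (an error is present).
Step 3: locate the error. For a single error e at position i, S_ℓ = v_i·e·α_i^ℓ, so α_err = S_1/S_0.
  S_0^{−1} = 9^{−1} = 3 (mod 13), so α_err = 5·3 = 15 ≡ 2 = α_4. Error position i = 4.
  Consistency check: S_2/S_1 = 10·8 = 80 ≡ 2 = α_err ✓ (single-error assumption holds).
Step 4: error magnitude e = S_0/v_4 = S_0·∏_{j≠4}(α_4 − α_j) = 9·7 = 63 ≡ 11 (mod 13).
Step 5: correct position 4: c_4 = r_4 − e = 10 − 11 ≡ 12 (mod 13). Hence c = [2, 9, 3, 12, 7].
  Check: interpolating c through the α_i gives m(x) = 11 + 7·x (degree < 2) with m(α_i) = c_i for every i, so c is indeed a codeword.


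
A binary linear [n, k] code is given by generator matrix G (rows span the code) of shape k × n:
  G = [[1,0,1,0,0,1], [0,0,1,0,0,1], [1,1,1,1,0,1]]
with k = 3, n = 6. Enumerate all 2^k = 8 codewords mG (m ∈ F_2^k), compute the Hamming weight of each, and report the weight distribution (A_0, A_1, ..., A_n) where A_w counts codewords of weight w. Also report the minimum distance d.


Weight distribution: A_0 = 1, A_1 = 1, A_2 = 2, A_3 = 2, A_4 = 1, A_5 = 1. Minimum distance d = 1.

Enumerate all 2^3 = 8 messages m ∈ F_2^3.
For each, compute codeword c = mG in F_2^6, then tally its weight.
  m = 000 → c = 000000, weight = 0.
  m = 100 → c = 101001, weight = 3.
  m = 010 → c = 001001, weight = 2.
  m = 110 → c = 100000, weight = 1.
  m = 001 → c = 111101, weight = 5.
  m = 101 → c = 010100, weight = 2.
  m = 011 → c = 110100, weight = 3.
  m = 111 → c = 011101, weight = 4.
Tally weights:
  weight 0: 1 codewords.
  weight 1: 1 codewords.
  weight 2: 2 codewords.
  weight 3: 2 codewords.
  weight 4: 1 codewords.
  weight 5: 1 codewords.
Minimum distance d = smallest w > 0 with A_w > 0 = 1.
Sanity: Σ A_w = 8 = 2^3 = 8 ✓.


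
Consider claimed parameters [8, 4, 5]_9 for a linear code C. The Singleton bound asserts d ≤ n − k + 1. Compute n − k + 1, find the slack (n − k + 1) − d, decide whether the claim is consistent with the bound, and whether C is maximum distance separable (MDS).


Singleton RHS = n − k + 1 = 5, slack = 0, bound satisfied, MDS.

Singleton bound: d ≤ n − k + 1.
Here n = 8, k = 4, so n − k + 1 = 5.
Given d = 5, check d ≤ 5: YES.
Slack = (n − k + 1) − d = 0.
The code is MDS (slack = 0).
Description: the claimed parameters are [8, 4, 5]_9; such a code would be MDS (meets Singleton bound).


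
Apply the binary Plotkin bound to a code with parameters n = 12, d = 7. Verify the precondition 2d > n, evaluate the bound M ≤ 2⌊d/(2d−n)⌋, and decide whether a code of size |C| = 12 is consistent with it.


Plotkin bound M ≤ 6; given |C| = 12 > bound (violated).

Check applicability: 2d = 14, n = 12.
2d − n = 2 > 0, so Plotkin applies.
Compute d/(2d−n) = 7/2 ≈ 3.5000.
⌊d/(2d−n)⌋ = 3.
Plotkin bound: M ≤ 2·3 = 6.
Given |C| = 12, check: VIOLATED.
This |C| is above the Plotkin bound, so no binary code with n = 12, d = 7 and 12 codewords exists.


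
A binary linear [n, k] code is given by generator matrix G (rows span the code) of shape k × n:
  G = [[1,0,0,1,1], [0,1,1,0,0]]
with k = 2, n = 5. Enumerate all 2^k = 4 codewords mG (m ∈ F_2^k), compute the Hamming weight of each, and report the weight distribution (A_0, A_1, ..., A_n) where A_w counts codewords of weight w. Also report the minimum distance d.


Weight distribution: A_0 = 1, A_2 = 1, A_3 = 1, A_5 = 1. Minimum distance d = 2.

Enumerate all 2^2 = 4 messages m ∈ F_2^2.
For each, compute codeword c = mG in F_2^5, then tally its weight.
  m = 00 → c = 00000, weight = 0.
  m = 10 → c = 10011, weight = 3.
  m = 01 → c = 01100, weight = 2.
  m = 11 → c = 11111, weight = 5.
Tally weights:
  weight 0: 1 codewords.
  weight 2: 1 codewords.
  weight 3: 1 codewords.
  weight 5: 1 codewords.
Minimum distance d = smallest w > 0 with A_w > 0 = 2.
Sanity: Σ A_w = 4 = 2^2 = 4 ✓.


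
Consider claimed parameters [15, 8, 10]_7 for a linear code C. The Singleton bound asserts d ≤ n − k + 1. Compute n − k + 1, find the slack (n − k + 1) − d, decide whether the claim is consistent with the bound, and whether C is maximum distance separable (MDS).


Singleton RHS = n − k + 1 = 8, slack = -2, bound violated (no such code; not MDS).

Singleton bound: d ≤ n − k + 1.
Here n = 15, k = 8, so n − k + 1 = 8.
Given d = 10, check d ≤ 8: NO.
Slack = (n − k + 1) − d = -2.
The slack is negative: d = 10 exceeds n − k + 1 = 8 by 2, so the Singleton bound is violated and no linear [15, 8, 10]_7 code can exist. In particular it is not MDS (MDS requires d = n − k + 1 exactly).
Description: the claimed parameters are [15, 8, 10]_7; such a code would be impossible (violates the Singleton bound).


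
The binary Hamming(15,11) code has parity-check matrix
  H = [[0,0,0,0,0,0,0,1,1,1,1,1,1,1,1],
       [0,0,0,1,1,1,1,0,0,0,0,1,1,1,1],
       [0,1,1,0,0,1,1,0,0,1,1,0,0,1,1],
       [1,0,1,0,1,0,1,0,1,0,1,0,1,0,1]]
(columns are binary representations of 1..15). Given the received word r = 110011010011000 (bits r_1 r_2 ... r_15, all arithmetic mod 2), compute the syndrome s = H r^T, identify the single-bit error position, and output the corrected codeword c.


s = (1, 1, 1, 1)^T, error position = 15, corrected codeword c = 110011010011001

Compute s = H r^T mod 2 one row at a time:
  s_1 = 1 + 0 + 0 + 1 + 1 + 0 + 0 + 0 = 3 ≡ 1 (mod 2).
  s_2 = 0 + 1 + 1 + 0 + 1 + 0 + 0 + 0 = 3 ≡ 1 (mod 2).
  s_3 = 1 + 0 + 1 + 0 + 0 + 1 + 0 + 0 = 3 ≡ 1 (mod 2).
  s_4 = 1 + 0 + 1 + 0 + 0 + 1 + 0 + 0 = 3 ≡ 1 (mod 2).
s = (1, 1, 1, 1)^T — this equals column 15 of H (binary 1111), so error is at position 15.
Correct: flip bit 15 of r = 110011010011000 to get c = 110011010011001.


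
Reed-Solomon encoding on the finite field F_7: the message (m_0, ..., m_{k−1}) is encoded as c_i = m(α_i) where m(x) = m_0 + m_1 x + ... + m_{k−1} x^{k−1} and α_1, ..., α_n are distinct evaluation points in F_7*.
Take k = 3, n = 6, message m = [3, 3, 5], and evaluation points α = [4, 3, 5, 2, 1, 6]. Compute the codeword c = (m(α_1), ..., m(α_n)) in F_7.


c = [4, 1, 3, 1, 4, 5]

Message polynomial: m(x) = 3 + 3·x + 5·x^2 (mod 7).
For each evaluation point α_i, compute m(α_i) mod 7:
  α_1 = 4: Horner steps 5 → 2 → 4, so m(4) = 4.
  α_2 = 3: Horner steps 5 → 4 → 1, so m(3) = 1.
  α_3 = 5: Horner steps 5 → 0 → 3, so m(5) = 3.
  α_4 = 2: Horner steps 5 → 6 → 1, so m(2) = 1.
  α_5 = 1: Horner steps 5 → 1 → 4, so m(1) = 4.
  α_6 = 6: Horner steps 5 → 5 → 5, so m(6) = 5.
Codeword c = [4, 1, 3, 1, 4, 5] ∈ F_7^6.


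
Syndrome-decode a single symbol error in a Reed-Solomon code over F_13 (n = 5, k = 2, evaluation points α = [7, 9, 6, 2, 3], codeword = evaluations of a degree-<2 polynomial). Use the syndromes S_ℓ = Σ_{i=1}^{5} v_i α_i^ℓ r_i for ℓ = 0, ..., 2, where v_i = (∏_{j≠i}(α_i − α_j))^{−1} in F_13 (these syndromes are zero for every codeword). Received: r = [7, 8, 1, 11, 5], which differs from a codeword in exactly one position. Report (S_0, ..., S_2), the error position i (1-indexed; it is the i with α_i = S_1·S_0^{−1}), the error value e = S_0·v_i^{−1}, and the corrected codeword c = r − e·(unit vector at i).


S = (4, 11, 1), error at position 3, error magnitude e = 1, c = [7, 8, 0, 11, 5].

Step 1: column multipliers v_i = (∏_{j≠i}(α_i − α_j))^{−1} mod 13.
  i = 1 (α = 7): (7−9)(7−6)(7−2)(7−3) = (−2)·1·5·4 = −40 ≡ 12, so v_1 = 12^{−1} = 12 (mod 13).
  i = 2 (α = 9): (9−7)(9−6)(9−2)(9−3) = 2·3·7·6 = 252 ≡ 5, so v_2 = 5^{−1} = 8 (mod 13).
  i = 3 (α = 6): (6−7)(6−9)(6−2)(6−3) = (−1)·(−3)·4·3 = 36 ≡ 10, so v_3 = 10^{−1} = 4 (mod 13).
  i = 4 (α = 2): (2−7)(2−9)(2−6)(2−3) = (−5)·(−7)·(−4)·(−1) = 140 ≡ 10, so v_4 = 10^{−1} = 4 (mod 13).
  i = 5 (α = 3): (3−7)(3−9)(3−6)(3−2) = (−4)·(−6)·(−3)·1 = −72 ≡ 6, so v_5 = 6^{−1} = 11 (mod 13).
  v = [12, 8, 4, 4, 11].
Step 2: syndromes of r = [7, 8, 1, 11, 5] (all sums mod 13).
  S_0 = Σ v_i r_i = 12·7 + 8·8 + 4·1 + 4·11 + 11·5 = 251 ≡ 4.
  S_1 = Σ v_i α_i r_i = 12·7·7 + 8·9·8 + 4·6·1 + 4·2·11 + 11·3·5 = 1441 ≡ 11.
  α_i^2 mod 13 = [10, 3, 10, 4, 9].
  S_2 = Σ v_i α_i^2 r_i = 12·10·7 + 8·3·8 + 4·10·1 + 4·4·11 + 11·9·5 = 1743 ≡ 1.
  S = (4, 11, 1) ≠ 0, so r is not a codeword (an error is present).
Step 3: locate the error. For a single error e at position i, S_ℓ = v_i·e·α_i^ℓ, so α_err = S_1/S_0.
  S_0^{−1} = 4^{−1} = 10 (mod 13), so α_err = 11·10 = 110 ≡ 6 = α_3. Error position i = 3.
  Consistency check: S_2/S_1 = 1·6 = 6 ≡ 6 = α_err ✓ (single-error assumption holds).
Step 4: error magnitude e = S_0/v_3 = S_0·∏_{j≠3}(α_3 − α_j) = 4·10 = 40 ≡ 1 (mod 13).
Step 5: correct position 3: c_3 = r_3 − e = 1 − 1 ≡ 0 (mod 13). Hence c = [7, 8, 0, 11, 5].
  Check: interpolating c through the α_i gives m(x) = 10 + 7·x (degree < 2) with m(α_i) = c_i for every i, so c is indeed a codeword.


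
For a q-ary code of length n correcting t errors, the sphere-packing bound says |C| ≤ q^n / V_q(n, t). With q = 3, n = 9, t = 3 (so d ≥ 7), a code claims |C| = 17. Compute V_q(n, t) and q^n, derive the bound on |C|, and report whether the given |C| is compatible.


V_q(n, t) = 835, q^n = 19683, Hamming bound = 23, |C| = 17 ≤ bound (satisfied).

Step 1: Compute V_q(n, t) = Σ_{j=0}^3 C(n, j) (q−1)^j.
  j = 0: C(9,0)·(2)^0 = 1·1 = 1.
  j = 1: C(9,1)·(2)^1 = 9·2 = 18.
  j = 2: C(9,2)·(2)^2 = 36·4 = 144.
  j = 3: C(9,3)·(2)^3 = 84·8 = 672.
  V_q(n, t) = 1 + 18 + 144 + 672 = 835.
Step 2: q^n = 3^9 = 19683.
Step 3: Hamming bound ⌊q^n / V_q(n,t)⌋ = ⌊19683/835⌋ = 23.
Step 4: Compare |C| = 17 to 23: satisfied.
The claimed |C| lies below the Hamming bound.


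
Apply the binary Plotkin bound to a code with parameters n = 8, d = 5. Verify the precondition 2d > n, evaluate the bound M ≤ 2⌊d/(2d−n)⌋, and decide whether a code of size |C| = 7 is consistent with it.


Plotkin bound M ≤ 4; given |C| = 7 > bound (violated).

Check applicability: 2d = 10, n = 8.
2d − n = 2 > 0, so Plotkin applies.
Compute d/(2d−n) = 5/2 ≈ 2.5000.
⌊d/(2d−n)⌋ = 2.
Plotkin bound: M ≤ 2·2 = 4.
Given |C| = 7, check: VIOLATED.
This |C| is above the Plotkin bound, so no binary code with n = 8, d = 5 and 7 codewords exists.


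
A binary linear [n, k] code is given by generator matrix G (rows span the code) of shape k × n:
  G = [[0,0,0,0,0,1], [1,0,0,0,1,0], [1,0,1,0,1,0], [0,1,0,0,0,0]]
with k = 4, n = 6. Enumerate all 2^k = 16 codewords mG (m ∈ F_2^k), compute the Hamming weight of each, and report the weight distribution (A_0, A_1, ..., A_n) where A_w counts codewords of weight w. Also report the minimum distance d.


Weight distribution: A_0 = 1, A_1 = 3, A_2 = 4, A_3 = 4, A_4 = 3, A_5 = 1. Minimum distance d = 1.

Enumerate all 2^4 = 16 messages m ∈ F_2^4.
For each, compute codeword c = mG in F_2^6, then tally its weight.
  m = 0000 → c = 000000, weight = 0.
  m = 1000 → c = 000001, weight = 1.
  m = 0100 → c = 100010, weight = 2.
  m = 1100 → c = 100011, weight = 3.
  m = 0010 → c = 101010, weight = 3.
  m = 1010 → c = 101011, weight = 4.
  m = 0110 → c = 001000, weight = 1.
  m = 1110 → c = 001001, weight = 2.
  m = 0001 → c = 010000, weight = 1.
  m = 1001 → c = 010001, weight = 2.
  m = 0101 → c = 110010, weight = 3.
  m = 1101 → c = 110011, weight = 4.
  m = 0011 → c = 111010, weight = 4.
  m = 1011 → c = 111011, weight = 5.
  m = 0111 → c = 011000, weight = 2.
  m = 1111 → c = 011001, weight = 3.
Tally weights:
  weight 0: 1 codewords.
  weight 1: 3 codewords.
  weight 2: 4 codewords.
  weight 3: 4 codewords.
  weight 4: 3 codewords.
  weight 5: 1 codewords.
Minimum distance d = smallest w > 0 with A_w > 0 = 1.
Sanity: Σ A_w = 16 = 2^4 = 16 ✓.


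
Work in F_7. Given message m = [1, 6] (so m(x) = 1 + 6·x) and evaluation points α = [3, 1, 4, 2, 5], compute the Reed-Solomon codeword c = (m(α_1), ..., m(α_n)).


c = [5, 0, 4, 6, 3]

Message polynomial: m(x) = 1 + 6·x (mod 7).
For each evaluation point α_i, compute m(α_i) mod 7:
  α_1 = 3: Horner steps 6 → 5, so m(3) = 5.
  α_2 = 1: Horner steps 6 → 0, so m(1) = 0.
  α_3 = 4: Horner steps 6 → 4, so m(4) = 4.
  α_4 = 2: Horner steps 6 → 6, so m(2) = 6.
  α_5 = 5: Horner steps 6 → 3, so m(5) = 3.
Codeword c = [5, 0, 4, 6, 3] ∈ F_7^5.


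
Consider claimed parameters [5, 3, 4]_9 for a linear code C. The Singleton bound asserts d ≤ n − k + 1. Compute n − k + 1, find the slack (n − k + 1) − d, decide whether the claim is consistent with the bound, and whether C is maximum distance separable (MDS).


Singleton RHS = n − k + 1 = 3, slack = -1, bound violated (no such code; not MDS).

Singleton bound: d ≤ n − k + 1.
Here n = 5, k = 3, so n − k + 1 = 3.
Given d = 4, check d ≤ 3: NO.
Slack = (n − k + 1) − d = -1.
The slack is negative: d = 4 exceeds n − k + 1 = 3 by 1, so the Singleton bound is violated and no linear [5, 3, 4]_9 code can exist. In particular it is not MDS (MDS requires d = n − k + 1 exactly).
Description: the claimed parameters are [5, 3, 4]_9; such a code would be impossible (violates the Singleton bound).


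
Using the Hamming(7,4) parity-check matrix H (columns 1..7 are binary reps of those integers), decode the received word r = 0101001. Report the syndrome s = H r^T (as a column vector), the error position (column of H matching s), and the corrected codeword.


s = (0, 0, 1)^T, error position = 1, corrected codeword c = 1101001

Compute s = H r^T mod 2 one row at a time:
  s_1 = 1 + 0 + 0 + 1 = 2 ≡ 0 (mod 2).
  s_2 = 1 + 0 + 0 + 1 = 2 ≡ 0 (mod 2).
  s_3 = 0 + 0 + 0 + 1 = 1 ≡ 1 (mod 2).
s = (0, 0, 1)^T — this equals column 1 of H (binary 001), so error is at position 1.
Correct: flip bit 1 of r = 0101001 to get c = 1101001.


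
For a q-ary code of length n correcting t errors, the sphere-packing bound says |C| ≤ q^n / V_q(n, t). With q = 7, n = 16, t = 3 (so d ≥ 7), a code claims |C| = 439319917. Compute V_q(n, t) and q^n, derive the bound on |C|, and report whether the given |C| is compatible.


V_q(n, t) = 125377, q^n = 33232930569601, Hamming bound = 265064011, |C| = 439319917 > bound (violated).

Step 1: Compute V_q(n, t) = Σ_{j=0}^3 C(n, j) (q−1)^j.
  j = 0: C(16,0)·(6)^0 = 1·1 = 1.
  j = 1: C(16,1)·(6)^1 = 16·6 = 96.
  j = 2: C(16,2)·(6)^2 = 120·36 = 4320.
  j = 3: C(16,3)·(6)^3 = 560·216 = 120960.
  V_q(n, t) = 1 + 96 + 4320 + 120960 = 125377.
Step 2: q^n = 7^16 = 33232930569601.
Step 3: Hamming bound ⌊q^n / V_q(n,t)⌋ = ⌊33232930569601/125377⌋ = 265064011.
Step 4: Compare |C| = 439319917 to 265064011: violated.
The claimed |C| lies above the Hamming bound, so no 7-ary code of length 16 with d ≥ 7 can have 439319917 codewords.


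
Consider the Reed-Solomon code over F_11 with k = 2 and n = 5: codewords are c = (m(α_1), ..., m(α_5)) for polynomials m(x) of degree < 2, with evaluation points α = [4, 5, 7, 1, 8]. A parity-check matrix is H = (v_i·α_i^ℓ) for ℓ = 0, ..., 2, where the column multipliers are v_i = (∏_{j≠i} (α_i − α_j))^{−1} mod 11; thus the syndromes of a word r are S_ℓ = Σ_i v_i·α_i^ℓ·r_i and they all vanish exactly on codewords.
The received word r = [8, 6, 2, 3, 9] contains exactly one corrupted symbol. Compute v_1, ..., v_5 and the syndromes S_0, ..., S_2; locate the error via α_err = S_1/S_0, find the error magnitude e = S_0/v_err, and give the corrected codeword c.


S = (6, 4, 10), error at position 5, error magnitude e = 9, c = [8, 6, 2, 3, 0].

Step 1: column multipliers v_i = (∏_{j≠i}(α_i − α_j))^{−1} mod 11.
  i = 1 (α = 4): (4−5)(4−7)(4−1)(4−8) = (−1)·(−3)·3·(−4) = −36 ≡ 8, so v_1 = 8^{−1} = 7 (mod 11).
  i = 2 (α = 5): (5−4)(5−7)(5−1)(5−8) = 1·(−2)·4·(−3) = 24 ≡ 2, so v_2 = 2^{−1} = 6 (mod 11).
  i = 3 (α = 7): (7−4)(7−5)(7−1)(7−8) = 3·2·6·(−1) = −36 ≡ 8, so v_3 = 8^{−1} = 7 (mod 11).
  i = 4 (α = 1): (1−4)(1−5)(1−7)(1−8) = (−3)·(−4)·(−6)·(−7) = 504 ≡ 9, so v_4 = 9^{−1} = 5 (mod 11).
  i = 5 (α = 8): (8−4)(8−5)(8−7)(8−1) = 4·3·1·7 = 84 ≡ 7, so v_5 = 7^{−1} = 8 (mod 11).
  v = [7, 6, 7, 5, 8].
Step 2: syndromes of r = [8, 6, 2, 3, 9] (all sums mod 11).
  S_0 = Σ v_i r_i = 7·8 + 6·6 + 7·2 + 5·3 + 8·9 = 193 ≡ 6.
  S_1 = Σ v_i α_i r_i = 7·4·8 + 6·5·6 + 7·7·2 + 5·1·3 + 8·8·9 = 1093 ≡ 4.
  α_i^2 mod 11 = [5, 3, 5, 1, 9].
  S_2 = Σ v_i α_i^2 r_i = 7·5·8 + 6·3·6 + 7·5·2 + 5·1·3 + 8·9·9 = 1121 ≡ 10.
  S = (6, 4, 10) ≠ 0, so r is not a codeword (an error is present).
Step 3: locate the error. For a single error e at position i, S_ℓ = v_i·e·α_i^ℓ, so α_err = S_1/S_0.
  S_0^{−1} = 6^{−1} = 2 (mod 11), so α_err = 4·2 = 8 ≡ 8 = α_5. Error position i = 5.
  Consistency check: S_2/S_1 = 10·3 = 30 ≡ 8 = α_err ✓ (single-error assumption holds).
Step 4: error magnitude e = S_0/v_5 = S_0·∏_{j≠5}(α_5 − α_j) = 6·7 = 42 ≡ 9 (mod 11).
Step 5: correct position 5: c_5 = r_5 − e = 9 − 9 ≡ 0 (mod 11). Hence c = [8, 6, 2, 3, 0].
  Check: interpolating c through the α_i gives m(x) = 5 + 9·x (degree < 2) with m(α_i) = c_i for every i, so c is indeed a codeword.


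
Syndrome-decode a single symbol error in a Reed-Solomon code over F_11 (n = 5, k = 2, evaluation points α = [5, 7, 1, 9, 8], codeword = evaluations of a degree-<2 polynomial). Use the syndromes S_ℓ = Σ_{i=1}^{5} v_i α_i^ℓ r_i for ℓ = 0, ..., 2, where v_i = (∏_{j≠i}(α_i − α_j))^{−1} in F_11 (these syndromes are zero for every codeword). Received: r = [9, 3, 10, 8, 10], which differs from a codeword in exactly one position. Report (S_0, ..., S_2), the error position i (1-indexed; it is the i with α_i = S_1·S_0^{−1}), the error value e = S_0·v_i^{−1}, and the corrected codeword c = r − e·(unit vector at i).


S = (10, 3, 2), error at position 5, error magnitude e = 10, c = [9, 3, 10, 8, 0].

Step 1: column multipliers v_i = (∏_{j≠i}(α_i − α_j))^{−1} mod 11.
  i = 1 (α = 5): (5−7)(5−1)(5−9)(5−8) = (−2)·4·(−4)·(−3) = −96 ≡ 3, so v_1 = 3^{−1} = 4 (mod 11).
  i = 2 (α = 7): (7−5)(7−1)(7−9)(7−8) = 2·6·(−2)·(−1) = 24 ≡ 2, so v_2 = 2^{−1} = 6 (mod 11).
  i = 3 (α = 1): (1−5)(1−7)(1−9)(1−8) = (−4)·(−6)·(−8)·(−7) = 1344 ≡ 2, so v_3 = 2^{−1} = 6 (mod 11).
  i = 4 (α = 9): (9−5)(9−7)(9−1)(9−8) = 4·2·8·1 = 64 ≡ 9, so v_4 = 9^{−1} = 5 (mod 11).
  i = 5 (α = 8): (8−5)(8−7)(8−1)(8−9) = 3·1·7·(−1) = −21 ≡ 1, so v_5 = 1^{−1} = 1 (mod 11).
  v = [4, 6, 6, 5, 1].
Step 2: syndromes of r = [9, 3, 10, 8, 10] (all sums mod 11).
  S_0 = Σ v_i r_i = 4·9 + 6·3 + 6·10 + 5·8 + 1·10 = 164 ≡ 10.
  S_1 = Σ v_i α_i r_i = 4·5·9 + 6·7·3 + 6·1·10 + 5·9·8 + 1·8·10 = 806 ≡ 3.
  α_i^2 mod 11 = [3, 5, 1, 4, 9].
  S_2 = Σ v_i α_i^2 r_i = 4·3·9 + 6·5·3 + 6·1·10 + 5·4·8 + 1·9·10 = 508 ≡ 2.
  S = (10, 3, 2) ≠ 0, so r is not a codeword (an error is present).
Step 3: locate the error. For a single error e at position i, S_ℓ = v_i·e·α_i^ℓ, so α_err = S_1/S_0.
  S_0^{−1} = 10^{−1} = 10 (mod 11), so α_err = 3·10 = 30 ≡ 8 = α_5. Error position i = 5.
  Consistency check: S_2/S_1 = 2·4 = 8 ≡ 8 = α_err ✓ (single-error assumption holds).
Step 4: error magnitude e = S_0/v_5 = S_0·∏_{j≠5}(α_5 − α_j) = 10·1 = 10 ≡ 10 (mod 11).
Step 5: correct position 5: c_5 = r_5 − e = 10 − 10 ≡ 0 (mod 11). Hence c = [9, 3, 10, 8, 0].
  Check: interpolating c through the α_i gives m(x) = 2 + 8·x (degree < 2) with m(α_i) = c_i for every i, so c is indeed a codeword.


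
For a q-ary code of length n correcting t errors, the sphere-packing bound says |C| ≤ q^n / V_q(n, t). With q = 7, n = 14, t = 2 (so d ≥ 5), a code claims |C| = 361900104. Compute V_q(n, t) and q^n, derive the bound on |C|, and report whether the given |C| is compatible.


V_q(n, t) = 3361, q^n = 678223072849, Hamming bound = 201792047, |C| = 361900104 > bound (violated).

Step 1: Compute V_q(n, t) = Σ_{j=0}^2 C(n, j) (q−1)^j.
  j = 0: C(14,0)·(6)^0 = 1·1 = 1.
  j = 1: C(14,1)·(6)^1 = 14·6 = 84.
  j = 2: C(14,2)·(6)^2 = 91·36 = 3276.
  V_q(n, t) = 1 + 84 + 3276 = 3361.
Step 2: q^n = 7^14 = 678223072849.
Step 3: Hamming bound ⌊q^n / V_q(n,t)⌋ = ⌊678223072849/3361⌋ = 201792047.
Step 4: Compare |C| = 361900104 to 201792047: violated.
The claimed |C| lies above the Hamming bound, so no 7-ary code of length 14 with d ≥ 5 can have 361900104 codewords.


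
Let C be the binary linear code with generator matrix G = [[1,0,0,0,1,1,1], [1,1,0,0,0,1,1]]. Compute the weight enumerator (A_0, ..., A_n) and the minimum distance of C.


Weight distribution: A_0 = 1, A_2 = 1, A_4 = 2. Minimum distance d = 2.

Enumerate all 2^2 = 4 messages m ∈ F_2^2.
For each, compute codeword c = mG in F_2^7, then tally its weight.
  m = 00 → c = 0000000, weight = 0.
  m = 10 → c = 1000111, weight = 4.
  m = 01 → c = 1100011, weight = 4.
  m = 11 → c = 0100100, weight = 2.
Tally weights:
  weight 0: 1 codewords.
  weight 2: 1 codewords.
  weight 4: 2 codewords.
Minimum distance d = smallest w > 0 with A_w > 0 = 2.
Sanity: Σ A_w = 4 = 2^2 = 4 ✓.


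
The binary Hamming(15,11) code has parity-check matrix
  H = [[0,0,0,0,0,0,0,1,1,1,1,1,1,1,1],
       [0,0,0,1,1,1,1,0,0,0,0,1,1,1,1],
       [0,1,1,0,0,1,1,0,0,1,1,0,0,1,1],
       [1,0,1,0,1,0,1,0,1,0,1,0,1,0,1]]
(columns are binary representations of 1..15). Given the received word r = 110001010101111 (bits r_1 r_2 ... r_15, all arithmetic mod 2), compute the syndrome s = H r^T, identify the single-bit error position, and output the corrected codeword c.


s = (0, 1, 1, 1)^T, error position = 7, corrected codeword c = 110001110101111

Compute s = H r^T mod 2 one row at a time:
  s_1 = 1 + 0 + 1 + 0 + 1 + 1 + 1 + 1 = 6 ≡ 0 (mod 2).
  s_2 = 0 + 0 + 1 + 0 + 1 + 1 + 1 + 1 = 5 ≡ 1 (mod 2).
  s_3 = 1 + 0 + 1 + 0 + 1 + 0 + 1 + 1 = 5 ≡ 1 (mod 2).
  s_4 = 1 + 0 + 0 + 0 + 0 + 0 + 1 + 1 = 3 ≡ 1 (mod 2).
s = (0, 1, 1, 1)^T — this equals column 7 of H (binary 0111), so error is at position 7.
Correct: flip bit 7 of r = 110001010101111 to get c = 110001110101111.


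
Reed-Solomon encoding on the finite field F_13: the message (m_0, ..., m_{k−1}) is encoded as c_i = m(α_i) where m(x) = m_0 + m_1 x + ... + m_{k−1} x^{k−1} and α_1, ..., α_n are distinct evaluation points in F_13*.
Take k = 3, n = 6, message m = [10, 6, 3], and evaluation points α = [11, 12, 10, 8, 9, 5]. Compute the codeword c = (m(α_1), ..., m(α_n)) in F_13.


c = [10, 7, 6, 3, 8, 11]

Message polynomial: m(x) = 10 + 6·x + 3·x^2 (mod 13).
For each evaluation point α_i, compute m(α_i) mod 13:
  α_1 = 11: Horner steps 3 → 0 → 10, so m(11) = 10.
  α_2 = 12: Horner steps 3 → 3 → 7, so m(12) = 7.
  α_3 = 10: Horner steps 3 → 10 → 6, so m(10) = 6.
  α_4 = 8: Horner steps 3 → 4 → 3, so m(8) = 3.
  α_5 = 9: Horner steps 3 → 7 → 8, so m(9) = 8.
  α_6 = 5: Horner steps 3 → 8 → 11, so m(5) = 11.
Codeword c = [10, 7, 6, 3, 8, 11] ∈ F_13^6.


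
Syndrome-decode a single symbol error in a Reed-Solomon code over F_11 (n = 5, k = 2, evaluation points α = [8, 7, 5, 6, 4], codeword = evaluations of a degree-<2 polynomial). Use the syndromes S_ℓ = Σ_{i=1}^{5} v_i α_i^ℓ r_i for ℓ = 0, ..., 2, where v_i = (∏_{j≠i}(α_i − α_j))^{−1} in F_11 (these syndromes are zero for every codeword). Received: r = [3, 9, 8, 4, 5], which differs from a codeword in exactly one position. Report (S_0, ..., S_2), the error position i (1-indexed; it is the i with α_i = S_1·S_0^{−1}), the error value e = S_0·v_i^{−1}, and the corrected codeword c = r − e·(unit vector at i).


S = (4, 9, 1), error at position 3, error magnitude e = 9, c = [3, 9, 10, 4, 5].

Step 1: column multipliers v_i = (∏_{j≠i}(α_i − α_j))^{−1} mod 11.
  i = 1 (α = 8): (8−7)(8−5)(8−6)(8−4) = 1·3·2·4 = 24 ≡ 2, so v_1 = 2^{−1} = 6 (mod 11).
  i = 2 (α = 7): (7−8)(7−5)(7−6)(7−4) = (−1)·2·1·3 = −6 ≡ 5, so v_2 = 5^{−1} = 9 (mod 11).
  i = 3 (α = 5): (5−8)(5−7)(5−6)(5−4) = (−3)·(−2)·(−1)·1 = −6 ≡ 5, so v_3 = 5^{−1} = 9 (mod 11).
  i = 4 (α = 6): (6−8)(6−7)(6−5)(6−4) = (−2)·(−1)·1·2 = 4 ≡ 4, so v_4 = 4^{−1} = 3 (mod 11).
  i = 5 (α = 4): (4−8)(4−7)(4−5)(4−6) = (−4)·(−3)·(−1)·(−2) = 24 ≡ 2, so v_5 = 2^{−1} = 6 (mod 11).
  v = [6, 9, 9, 3, 6].
Step 2: syndromes of r = [3, 9, 8, 4, 5] (all sums mod 11).
  S_0 = Σ v_i r_i = 6·3 + 9·9 + 9·8 + 3·4 + 6·5 = 213 ≡ 4.
  S_1 = Σ v_i α_i r_i = 6·8·3 + 9·7·9 + 9·5·8 + 3·6·4 + 6·4·5 = 1263 ≡ 9.
  α_i^2 mod 11 = [9, 5, 3, 3, 5].
  S_2 = Σ v_i α_i^2 r_i = 6·9·3 + 9·5·9 + 9·3·8 + 3·3·4 + 6·5·5 = 969 ≡ 1.
  S = (4, 9, 1) ≠ 0, so r is not a codeword (an error is present).
Step 3: locate the error. For a single error e at position i, S_ℓ = v_i·e·α_i^ℓ, so α_err = S_1/S_0.
  S_0^{−1} = 4^{−1} = 3 (mod 11), so α_err = 9·3 = 27 ≡ 5 = α_3. Error position i = 3.
  Consistency check: S_2/S_1 = 1·5 = 5 ≡ 5 = α_err ✓ (single-error assumption holds).
Step 4: error magnitude e = S_0/v_3 = S_0·∏_{j≠3}(α_3 − α_j) = 4·5 = 20 ≡ 9 (mod 11).
Step 5: correct position 3: c_3 = r_3 − e = 8 − 9 ≡ 10 (mod 11). Hence c = [3, 9, 10, 4, 5].
  Check: interpolating c through the α_i gives m(x) = 7 + 5·x (degree < 2) with m(α_i) = c_i for every i, so c is indeed a codeword.


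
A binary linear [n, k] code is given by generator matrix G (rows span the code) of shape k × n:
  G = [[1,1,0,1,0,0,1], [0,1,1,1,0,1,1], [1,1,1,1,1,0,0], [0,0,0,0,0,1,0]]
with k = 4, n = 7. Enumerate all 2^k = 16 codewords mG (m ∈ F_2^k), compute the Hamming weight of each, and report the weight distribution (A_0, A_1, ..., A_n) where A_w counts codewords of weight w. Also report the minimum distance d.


Weight distribution: A_0 = 1, A_1 = 1, A_2 = 1, A_3 = 4, A_4 = 5, A_5 = 3, A_6 = 1. Minimum distance d = 1.

Enumerate all 2^4 = 16 messages m ∈ F_2^4.
For each, compute codeword c = mG in F_2^7, then tally its weight.
  m = 0000 → c = 0000000, weight = 0.
  m = 1000 → c = 1101001, weight = 4.
  m = 0100 → c = 0111011, weight = 5.
  m = 1100 → c = 1010010, weight = 3.
  m = 0010 → c = 1111100, weight = 5.
  m = 1010 → c = 0010101, weight = 3.
  m = 0110 → c = 1000111, weight = 4.
  m = 1110 → c = 0101110, weight = 4.
  m = 0001 → c = 0000010, weight = 1.
  m = 1001 → c = 1101011, weight = 5.
  m = 0101 → c = 0111001, weight = 4.
  m = 1101 → c = 1010000, weight = 2.
  m = 0011 → c = 1111110, weight = 6.
  m = 1011 → c = 0010111, weight = 4.
  m = 0111 → c = 1000101, weight = 3.
  m = 1111 → c = 0101100, weight = 3.
Tally weights:
  weight 0: 1 codewords.
  weight 1: 1 codewords.
  weight 2: 1 codewords.
  weight 3: 4 codewords.
  weight 4: 5 codewords.
  weight 5: 3 codewords.
  weight 6: 1 codewords.
Minimum distance d = smallest w > 0 with A_w > 0 = 1.
Sanity: Σ A_w = 16 = 2^4 = 16 ✓.


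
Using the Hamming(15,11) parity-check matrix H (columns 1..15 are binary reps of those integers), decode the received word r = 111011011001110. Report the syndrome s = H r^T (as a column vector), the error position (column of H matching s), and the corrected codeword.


s = (1, 1, 0, 1)^T, error position = 13, corrected codeword c = 111011011001010

Compute s = H r^T mod 2 one row at a time:
  s_1 = 1 + 1 + 0 + 0 + 1 + 1 + 1 + 0 = 5 ≡ 1 (mod 2).
  s_2 = 0 + 1 + 1 + 0 + 1 + 1 + 1 + 0 = 5 ≡ 1 (mod 2).
  s_3 = 1 + 1 + 1 + 0 + 0 + 0 + 1 + 0 = 4 ≡ 0 (mod 2).
  s_4 = 1 + 1 + 1 + 0 + 1 + 0 + 1 + 0 = 5 ≡ 1 (mod 2).
s = (1, 1, 0, 1)^T — this equals column 13 of H (binary 1101), so error is at position 13.
Correct: flip bit 13 of r = 111011011001110 to get c = 111011011001010.


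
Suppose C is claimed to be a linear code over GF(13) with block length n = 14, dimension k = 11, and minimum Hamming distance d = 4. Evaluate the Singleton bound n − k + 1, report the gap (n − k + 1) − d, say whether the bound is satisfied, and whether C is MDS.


Singleton RHS = n − k + 1 = 4, slack = 0, bound satisfied, MDS.

Singleton bound: d ≤ n − k + 1.
Here n = 14, k = 11, so n − k + 1 = 4.
Given d = 4, check d ≤ 4: YES.
Slack = (n − k + 1) − d = 0.
The code is MDS (slack = 0).
Description: the claimed parameters are [14, 11, 4]_13; such a code would be MDS (meets Singleton bound).


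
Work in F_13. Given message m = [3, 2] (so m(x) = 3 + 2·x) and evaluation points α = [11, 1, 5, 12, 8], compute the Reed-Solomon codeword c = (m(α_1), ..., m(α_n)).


c = [12, 5, 0, 1, 6]

Message polynomial: m(x) = 3 + 2·x (mod 13).
For each evaluation point α_i, compute m(α_i) mod 13:
  α_1 = 11: Horner steps 2 → 12, so m(11) = 12.
  α_2 = 1: Horner steps 2 → 5, so m(1) = 5.
  α_3 = 5: Horner steps 2 → 0, so m(5) = 0.
  α_4 = 12: Horner steps 2 → 1, so m(12) = 1.
  α_5 = 8: Horner steps 2 → 6, so m(8) = 6.
Codeword c = [12, 5, 0, 1, 6] ∈ F_13^5.


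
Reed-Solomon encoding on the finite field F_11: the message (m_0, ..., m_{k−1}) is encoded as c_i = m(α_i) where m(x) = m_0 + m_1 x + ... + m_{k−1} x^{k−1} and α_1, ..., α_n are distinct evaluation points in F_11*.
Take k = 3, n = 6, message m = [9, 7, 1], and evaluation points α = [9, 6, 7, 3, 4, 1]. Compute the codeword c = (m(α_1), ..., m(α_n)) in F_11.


c = [10, 10, 8, 6, 9, 6]

Message polynomial: m(x) = 9 + 7·x + 1·x^2 (mod 11).
For each evaluation point α_i, compute m(α_i) mod 11:
  α_1 = 9: Horner steps 1 → 5 → 10, so m(9) = 10.
  α_2 = 6: Horner steps 1 → 2 → 10, so m(6) = 10.
  α_3 = 7: Horner steps 1 → 3 → 8, so m(7) = 8.
  α_4 = 3: Horner steps 1 → 10 → 6, so m(3) = 6.
  α_5 = 4: Horner steps 1 → 0 → 9, so m(4) = 9.
  α_6 = 1: Horner steps 1 → 8 → 6, so m(1) = 6.
Codeword c = [10, 10, 8, 6, 9, 6] ∈ F_11^6.


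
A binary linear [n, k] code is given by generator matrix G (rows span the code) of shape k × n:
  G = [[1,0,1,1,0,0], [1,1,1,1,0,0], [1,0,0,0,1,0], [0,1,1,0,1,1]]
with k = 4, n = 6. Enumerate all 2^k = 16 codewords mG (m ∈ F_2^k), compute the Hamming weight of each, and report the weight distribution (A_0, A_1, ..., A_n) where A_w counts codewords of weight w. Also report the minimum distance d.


Weight distribution: A_0 = 1, A_1 = 1, A_2 = 2, A_3 = 6, A_4 = 5, A_5 = 1. Minimum distance d = 1.

Enumerate all 2^4 = 16 messages m ∈ F_2^4.
For each, compute codeword c = mG in F_2^6, then tally its weight.
  m = 0000 → c = 000000, weight = 0.
  m = 1000 → c = 101100, weight = 3.
  m = 0100 → c = 111100, weight = 4.
  m = 1100 → c = 010000, weight = 1.
  m = 0010 → c = 100010, weight = 2.
  m = 1010 → c = 001110, weight = 3.
  m = 0110 → c = 011110, weight = 4.
  m = 1110 → c = 110010, weight = 3.
  m = 0001 → c = 011011, weight = 4.
  m = 1001 → c = 110111, weight = 5.
  m = 0101 → c = 100111, weight = 4.
  m = 1101 → c = 001011, weight = 3.
  m = 0011 → c = 111001, weight = 4.
  m = 1011 → c = 010101, weight = 3.
  m = 0111 → c = 000101, weight = 2.
  m = 1111 → c = 101001, weight = 3.
Tally weights:
  weight 0: 1 codewords.
  weight 1: 1 codewords.
  weight 2: 2 codewords.
  weight 3: 6 codewords.
  weight 4: 5 codewords.
  weight 5: 1 codewords.
Minimum distance d = smallest w > 0 with A_w > 0 = 1.
Sanity: Σ A_w = 16 = 2^4 = 16 ✓.


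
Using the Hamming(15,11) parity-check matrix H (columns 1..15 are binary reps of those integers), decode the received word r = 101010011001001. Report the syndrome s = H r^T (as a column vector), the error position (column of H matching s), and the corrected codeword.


s = (0, 1, 0, 1)^T, error position = 5, corrected codeword c = 101000011001001

Compute s = H r^T mod 2 one row at a time:
  s_1 = 1 + 1 + 0 + 0 + 1 + 0 + 0 + 1 = 4 ≡ 0 (mod 2).
  s_2 = 0 + 1 + 0 + 0 + 1 + 0 + 0 + 1 = 3 ≡ 1 (mod 2).
  s_3 = 0 + 1 + 0 + 0 + 0 + 0 + 0 + 1 = 2 ≡ 0 (mod 2).
  s_4 = 1 + 1 + 1 + 0 + 1 + 0 + 0 + 1 = 5 ≡ 1 (mod 2).
s = (0, 1, 0, 1)^T — this equals column 5 of H (binary 0101), so error is at position 5.
Correct: flip bit 5 of r = 101010011001001 to get c = 101000011001001.


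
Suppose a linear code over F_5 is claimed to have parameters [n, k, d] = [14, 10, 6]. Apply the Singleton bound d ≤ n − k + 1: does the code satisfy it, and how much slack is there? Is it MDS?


Singleton RHS = n − k + 1 = 5, slack = -1, bound violated (no such code; not MDS).

Singleton bound: d ≤ n − k + 1.
Here n = 14, k = 10, so n − k + 1 = 5.
Given d = 6, check d ≤ 5: NO.
Slack = (n − k + 1) − d = -1.
The slack is negative: d = 6 exceeds n − k + 1 = 5 by 1, so the Singleton bound is violated and no linear [14, 10, 6]_5 code can exist. In particular it is not MDS (MDS requires d = n − k + 1 exactly).
Description: the claimed parameters are [14, 10, 6]_5; such a code would be impossible (violates the Singleton bound).


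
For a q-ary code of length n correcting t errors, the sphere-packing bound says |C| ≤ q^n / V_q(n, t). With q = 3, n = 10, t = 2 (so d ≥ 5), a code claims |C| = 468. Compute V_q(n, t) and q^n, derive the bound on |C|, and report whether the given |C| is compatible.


V_q(n, t) = 201, q^n = 59049, Hamming bound = 293, |C| = 468 > bound (violated).

Step 1: Compute V_q(n, t) = Σ_{j=0}^2 C(n, j) (q−1)^j.
  j = 0: C(10,0)·(2)^0 = 1·1 = 1.
  j = 1: C(10,1)·(2)^1 = 10·2 = 20.
  j = 2: C(10,2)·(2)^2 = 45·4 = 180.
  V_q(n, t) = 1 + 20 + 180 = 201.
Step 2: q^n = 3^10 = 59049.
Step 3: Hamming bound ⌊q^n / V_q(n,t)⌋ = ⌊59049/201⌋ = 293.
Step 4: Compare |C| = 468 to 293: violated.
The claimed |C| lies above the Hamming bound, so no 3-ary code of length 10 with d ≥ 5 can have 468 codewords.


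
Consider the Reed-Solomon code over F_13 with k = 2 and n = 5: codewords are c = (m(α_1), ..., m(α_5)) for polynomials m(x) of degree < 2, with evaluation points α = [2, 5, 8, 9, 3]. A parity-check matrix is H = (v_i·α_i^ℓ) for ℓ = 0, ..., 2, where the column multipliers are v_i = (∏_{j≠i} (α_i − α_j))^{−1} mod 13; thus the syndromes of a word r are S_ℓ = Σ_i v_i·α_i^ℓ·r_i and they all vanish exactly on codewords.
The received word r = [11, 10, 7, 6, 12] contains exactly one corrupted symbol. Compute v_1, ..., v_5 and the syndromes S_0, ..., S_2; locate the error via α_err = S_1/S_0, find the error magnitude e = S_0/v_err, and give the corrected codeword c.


S = (7, 1, 2), error at position 1, error magnitude e = 11, c = [0, 10, 7, 6, 12].

Step 1: column multipliers v_i = (∏_{j≠i}(α_i − α_j))^{−1} mod 13.
  i = 1 (α = 2): (2−5)(2−8)(2−9)(2−3) = (−3)·(−6)·(−7)·(−1) = 126 ≡ 9, so v_1 = 9^{−1} = 3 (mod 13).
  i = 2 (α = 5): (5−2)(5−8)(5−9)(5−3) = 3·(−3)·(−4)·2 = 72 ≡ 7, so v_2 = 7^{−1} = 2 (mod 13).
  i = 3 (α = 8): (8−2)(8−5)(8−9)(8−3) = 6·3·(−1)·5 = −90 ≡ 1, so v_3 = 1^{−1} = 1 (mod 13).
  i = 4 (α = 9): (9−2)(9−5)(9−8)(9−3) = 7·4·1·6 = 168 ≡ 12, so v_4 = 12^{−1} = 12 (mod 13).
  i = 5 (α = 3): (3−2)(3−5)(3−8)(3−9) = 1·(−2)·(−5)·(−6) = −60 ≡ 5, so v_5 = 5^{−1} = 8 (mod 13).
  v = [3, 2, 1, 12, 8].
Step 2: syndromes of r = [11, 10, 7, 6, 12] (all sums mod 13).
  S_0 = Σ v_i r_i = 3·11 + 2·10 + 1·7 + 12·6 + 8·12 = 228 ≡ 7.
  S_1 = Σ v_i α_i r_i = 3·2·11 + 2·5·10 + 1·8·7 + 12·9·6 + 8·3·12 = 1158 ≡ 1.
  α_i^2 mod 13 = [4, 12, 12, 3, 9].
  S_2 = Σ v_i α_i^2 r_i = 3·4·11 + 2·12·10 + 1·12·7 + 12·3·6 + 8·9·12 = 1536 ≡ 2.
  S = (7, 1, 2) ≠ 0, so r is not a codeword (an error is present).
Step 3: locate the error. For a single error e at position i, S_ℓ = v_i·e·α_i^ℓ, so α_err = S_1/S_0.
  S_0^{−1} = 7^{−1} = 2 (mod 13), so α_err = 1·2 = 2 ≡ 2 = α_1. Error position i = 1.
  Consistency check: S_2/S_1 = 2·1 = 2 ≡ 2 = α_err ✓ (single-error assumption holds).
Step 4: error magnitude e = S_0/v_1 = S_0·∏_{j≠1}(α_1 − α_j) = 7·9 = 63 ≡ 11 (mod 13).
Step 5: correct position 1: c_1 = r_1 − e = 11 − 11 ≡ 0 (mod 13). Hence c = [0, 10, 7, 6, 12].
  Check: interpolating c through the α_i gives m(x) = 2 + 12·x (degree < 2) with m(α_i) = c_i for every i, so c is indeed a codeword.


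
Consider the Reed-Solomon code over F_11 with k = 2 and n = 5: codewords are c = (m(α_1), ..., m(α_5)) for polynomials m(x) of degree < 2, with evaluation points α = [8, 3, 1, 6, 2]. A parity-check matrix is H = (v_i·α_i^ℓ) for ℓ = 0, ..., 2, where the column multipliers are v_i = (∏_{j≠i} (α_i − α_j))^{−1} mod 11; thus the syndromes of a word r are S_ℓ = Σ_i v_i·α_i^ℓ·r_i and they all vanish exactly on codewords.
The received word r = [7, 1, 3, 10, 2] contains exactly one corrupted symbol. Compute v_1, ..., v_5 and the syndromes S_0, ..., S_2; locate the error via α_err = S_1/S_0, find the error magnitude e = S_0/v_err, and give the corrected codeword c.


S = (1, 6, 3), error at position 4, error magnitude e = 1, c = [7, 1, 3, 9, 2].

Step 1: column multipliers v_i = (∏_{j≠i}(α_i − α_j))^{−1} mod 11.
  i = 1 (α = 8): (8−3)(8−1)(8−6)(8−2) = 5·7·2·6 = 420 ≡ 2, so v_1 = 2^{−1} = 6 (mod 11).
  i = 2 (α = 3): (3−8)(3−1)(3−6)(3−2) = (−5)·2·(−3)·1 = 30 ≡ 8, so v_2 = 8^{−1} = 7 (mod 11).
  i = 3 (α = 1): (1−8)(1−3)(1−6)(1−2) = (−7)·(−2)·(−5)·(−1) = 70 ≡ 4, so v_3 = 4^{−1} = 3 (mod 11).
  i = 4 (α = 6): (6−8)(6−3)(6−1)(6−2) = (−2)·3·5·4 = −120 ≡ 1, so v_4 = 1^{−1} = 1 (mod 11).
  i = 5 (α = 2): (2−8)(2−3)(2−1)(2−6) = (−6)·(−1)·1·(−4) = −24 ≡ 9, so v_5 = 9^{−1} = 5 (mod 11).
  v = [6, 7, 3, 1, 5].
Step 2: syndromes of r = [7, 1, 3, 10, 2] (all sums mod 11).
  S_0 = Σ v_i r_i = 6·7 + 7·1 + 3·3 + 1·10 + 5·2 = 78 ≡ 1.
  S_1 = Σ v_i α_i r_i = 6·8·7 + 7·3·1 + 3·1·3 + 1·6·10 + 5·2·2 = 446 ≡ 6.
  α_i^2 mod 11 = [9, 9, 1, 3, 4].
  S_2 = Σ v_i α_i^2 r_i = 6·9·7 + 7·9·1 + 3·1·3 + 1·3·10 + 5·4·2 = 520 ≡ 3.
  S = (1, 6, 3) ≠ 0, so r is not a codeword (an error is present).
Step 3: locate the error. For a single error e at position i, S_ℓ = v_i·e·α_i^ℓ, so α_err = S_1/S_0.
  S_0^{−1} = 1^{−1} = 1 (mod 11), so α_err = 6·1 = 6 ≡ 6 = α_4. Error position i = 4.
  Consistency check: S_2/S_1 = 3·2 = 6 ≡ 6 = α_err ✓ (single-error assumption holds).
Step 4: error magnitude e = S_0/v_4 = S_0·∏_{j≠4}(α_4 − α_j) = 1·1 = 1 ≡ 1 (mod 11).
Step 5: correct position 4: c_4 = r_4 − e = 10 − 1 ≡ 9 (mod 11). Hence c = [7, 1, 3, 9, 2].
  Check: interpolating c through the α_i gives m(x) = 4 + 10·x (degree < 2) with m(α_i) = c_i for every i, so c is indeed a codeword.
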